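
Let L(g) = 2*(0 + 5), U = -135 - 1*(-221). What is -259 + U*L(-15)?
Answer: 601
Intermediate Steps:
U = 86 (U = -135 + 221 = 86)
L(g) = 10 (L(g) = 2*5 = 10)
-259 + U*L(-15) = -259 + 86*10 = -259 + 860 = 601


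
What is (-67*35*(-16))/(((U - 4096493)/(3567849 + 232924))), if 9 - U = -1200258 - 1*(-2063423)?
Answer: -142605002960/4959649 ≈ -28753.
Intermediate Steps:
U = -863156 (U = 9 - (-1200258 - 1*(-2063423)) = 9 - (-1200258 + 2063423) = 9 - 1*863165 = 9 - 863165 = -863156)
(-67*35*(-16))/(((U - 4096493)/(3567849 + 232924))) = (-67*35*(-16))/(((-863156 - 4096493)/(3567849 + 232924))) = (-2345*(-16))/((-4959649/3800773)) = 37520/((-4959649*1/3800773)) = 37520/(-4959649/3800773) = 37520*(-3800773/4959649) = -142605002960/4959649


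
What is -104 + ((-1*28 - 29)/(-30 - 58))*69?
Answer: -5219/88 ≈ -59.307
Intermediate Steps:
-104 + ((-1*28 - 29)/(-30 - 58))*69 = -104 + ((-28 - 29)/(-88))*69 = -104 - 57*(-1/88)*69 = -104 + (57/88)*69 = -104 + 3933/88 = -5219/88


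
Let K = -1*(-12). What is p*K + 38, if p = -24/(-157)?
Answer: 6254/157 ≈ 39.834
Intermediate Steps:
p = 24/157 (p = -24*(-1/157) = 24/157 ≈ 0.15287)
K = 12
p*K + 38 = (24/157)*12 + 38 = 288/157 + 38 = 6254/157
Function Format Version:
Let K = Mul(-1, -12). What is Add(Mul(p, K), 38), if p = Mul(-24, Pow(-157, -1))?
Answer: Rational(6254, 157) ≈ 39.834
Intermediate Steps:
p = Rational(24, 157) (p = Mul(-24, Rational(-1, 157)) = Rational(24, 157) ≈ 0.15287)
K = 12
Add(Mul(p, K), 38) = Add(Mul(Rational(24, 157), 12), 38) = Add(Rational(288, 157), 38) = Rational(6254, 157)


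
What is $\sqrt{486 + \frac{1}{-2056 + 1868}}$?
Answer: $\frac{\sqrt{4294249}}{94} \approx 22.045$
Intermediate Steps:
$\sqrt{486 + \frac{1}{-2056 + 1868}} = \sqrt{486 + \frac{1}{-188}} = \sqrt{486 - \frac{1}{188}} = \sqrt{\frac{91367}{188}} = \frac{\sqrt{4294249}}{94}$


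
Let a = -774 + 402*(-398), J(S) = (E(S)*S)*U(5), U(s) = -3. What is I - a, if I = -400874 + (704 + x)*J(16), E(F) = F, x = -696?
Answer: -246248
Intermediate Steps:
J(S) = -3*S² (J(S) = (S*S)*(-3) = S²*(-3) = -3*S²)
a = -160770 (a = -774 - 159996 = -160770)
I = -407018 (I = -400874 + (704 - 696)*(-3*16²) = -400874 + 8*(-3*256) = -400874 + 8*(-768) = -400874 - 6144 = -407018)
I - a = -407018 - 1*(-160770) = -407018 + 160770 = -246248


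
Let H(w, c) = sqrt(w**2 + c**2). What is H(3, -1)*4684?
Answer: 4684*sqrt(10) ≈ 14812.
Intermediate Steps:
H(w, c) = sqrt(c**2 + w**2)
H(3, -1)*4684 = sqrt((-1)**2 + 3**2)*4684 = sqrt(1 + 9)*4684 = sqrt(10)*4684 = 4684*sqrt(10)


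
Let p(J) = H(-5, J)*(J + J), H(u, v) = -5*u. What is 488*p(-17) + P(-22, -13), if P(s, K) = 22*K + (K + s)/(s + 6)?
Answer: -6641341/16 ≈ -4.1508e+5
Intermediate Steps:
p(J) = 50*J (p(J) = (-5*(-5))*(J + J) = 25*(2*J) = 50*J)
P(s, K) = 22*K + (K + s)/(6 + s)
488*p(-17) + P(-22, -13) = 488*(50*(-17)) + (-22 + 133*(-13) + 22*(-13)*(-22))/(6 - 22) = 488*(-850) + (-22 - 1729 + 6292)/(-16) = -414800 - 1/16*4541 = -414800 - 4541/16 = -6641341/16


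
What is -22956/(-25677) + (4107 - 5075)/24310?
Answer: 8078864/9457695 ≈ 0.85421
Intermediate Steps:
-22956/(-25677) + (4107 - 5075)/24310 = -22956*(-1/25677) - 968*1/24310 = 7652/8559 - 44/1105 = 8078864/9457695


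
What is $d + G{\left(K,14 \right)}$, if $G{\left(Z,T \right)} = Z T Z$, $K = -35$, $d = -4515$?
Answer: $12635$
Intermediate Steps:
$G{\left(Z,T \right)} = T Z^{2}$ ($G{\left(Z,T \right)} = T Z Z = T Z^{2}$)
$d + G{\left(K,14 \right)} = -4515 + 14 \left(-35\right)^{2} = -4515 + 14 \cdot 1225 = -4515 + 17150 = 12635$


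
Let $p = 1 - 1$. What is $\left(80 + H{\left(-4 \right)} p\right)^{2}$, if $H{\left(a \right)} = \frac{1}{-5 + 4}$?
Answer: $6400$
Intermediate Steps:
$p = 0$
$H{\left(a \right)} = -1$ ($H{\left(a \right)} = \frac{1}{-1} = -1$)
$\left(80 + H{\left(-4 \right)} p\right)^{2} = \left(80 - 0\right)^{2} = \left(80 + 0\right)^{2} = 80^{2} = 6400$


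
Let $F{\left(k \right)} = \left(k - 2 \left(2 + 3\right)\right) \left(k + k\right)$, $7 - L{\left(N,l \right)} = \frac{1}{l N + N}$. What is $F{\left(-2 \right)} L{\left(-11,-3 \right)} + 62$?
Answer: $\frac{4354}{11} \approx 395.82$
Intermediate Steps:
$L{\left(N,l \right)} = 7 - \frac{1}{N + N l}$ ($L{\left(N,l \right)} = 7 - \frac{1}{l N + N} = 7 - \frac{1}{N l + N} = 7 - \frac{1}{N + N l}$)
$F{\left(k \right)} = 2 k \left(-10 + k\right)$ ($F{\left(k \right)} = \left(k - 10\right) 2 k = \left(-10 + k\right) 2 k = 2 k \left(-10 + k\right)$)
$F{\left(-2 \right)} L{\left(-11,-3 \right)} + 62 = 2 \left(-2\right) \left(-10 - 2\right) \frac{-1 + 7 \left(-11\right) + 7 \left(-11\right) \left(-3\right)}{\left(-11\right) \left(1 - 3\right)} + 62 = 2 \left(-2\right) \left(-12\right) \left(- \frac{-1 - 77 + 231}{11 \left(-2\right)}\right) + 62 = 48 \left(\left(- \frac{1}{11}\right) \left(- \frac{1}{2}\right) 153\right) + 62 = 48 \cdot \frac{153}{22} + 62 = \frac{3672}{11} + 62 = \frac{4354}{11}$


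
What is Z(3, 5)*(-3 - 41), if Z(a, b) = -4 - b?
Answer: 396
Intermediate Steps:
Z(3, 5)*(-3 - 41) = (-4 - 1*5)*(-3 - 41) = (-4 - 5)*(-44) = -9*(-44) = 396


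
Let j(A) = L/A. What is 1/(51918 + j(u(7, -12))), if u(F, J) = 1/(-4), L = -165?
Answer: 1/52578 ≈ 1.9019e-5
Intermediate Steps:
u(F, J) = -¼
j(A) = -165/A
1/(51918 + j(u(7, -12))) = 1/(51918 - 165/(-¼)) = 1/(51918 - 165*(-4)) = 1/(51918 + 660) = 1/52578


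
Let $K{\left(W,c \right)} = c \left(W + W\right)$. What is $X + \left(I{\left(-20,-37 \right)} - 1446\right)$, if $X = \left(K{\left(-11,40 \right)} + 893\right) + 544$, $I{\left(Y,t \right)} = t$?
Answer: $-926$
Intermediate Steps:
$K{\left(W,c \right)} = 2 W c$ ($K{\left(W,c \right)} = c 2 W = 2 W c$)
$X = 557$ ($X = \left(2 \left(-11\right) 40 + 893\right) + 544 = \left(-880 + 893\right) + 544 = 13 + 544 = 557$)
$X + \left(I{\left(-20,-37 \right)} - 1446\right) = 557 - 1483 = -926$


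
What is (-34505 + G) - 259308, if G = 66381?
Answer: -227432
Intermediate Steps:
(-34505 + G) - 259308 = (-34505 + 66381) - 259308 = 31876 - 259308 = -227432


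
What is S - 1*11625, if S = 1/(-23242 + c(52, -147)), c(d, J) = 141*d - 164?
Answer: -186860251/16074 ≈ -11625.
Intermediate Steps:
c(d, J) = -164 + 141*d
S = -1/16074 (S = 1/(-23242 + (-164 + 141*52)) = 1/(-23242 + (-164 + 7332)) = 1/(-23242 + 7168) = 1/(-16074) = -1/16074 ≈ -6.2212e-5)
S - 1*11625 = -1/16074 - 1*11625 = -1/16074 - 11625 = -186860251/16074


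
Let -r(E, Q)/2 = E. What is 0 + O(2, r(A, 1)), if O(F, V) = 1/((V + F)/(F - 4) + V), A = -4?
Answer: ⅓ ≈ 0.33333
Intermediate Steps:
r(E, Q) = -2*E
O(F, V) = 1/(V + (F + V)/(-4 + F)) (O(F, V) = 1/((F + V)/(-4 + F) + V) = 1/(V + (F + V)/(-4 + F)))
0 + O(2, r(A, 1)) = 0 + (-4 + 2)/(2 - (-6)*(-4) + 2*(-2*(-4))) = 0 - 2/(2 - 3*8 + 2*8) = 0 - 2/(2 - 24 + 16) = 0 - 2/(-6) = 0 - ⅙*(-2) = 0 + ⅓ = ⅓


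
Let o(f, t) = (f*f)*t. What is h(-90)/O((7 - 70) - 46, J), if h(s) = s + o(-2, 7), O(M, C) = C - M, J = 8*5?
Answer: -62/149 ≈ -0.41611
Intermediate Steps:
J = 40
o(f, t) = t*f**2 (o(f, t) = f**2*t = t*f**2)
h(s) = 28 + s (h(s) = s + 7*(-2)**2 = s + 7*4 = s + 28 = 28 + s)
h(-90)/O((7 - 70) - 46, J) = (28 - 90)/(40 - ((7 - 70) - 46)) = -62/(40 - (-63 - 46)) = -62/(40 - 1*(-109)) = -62/(40 + 109) = -62/149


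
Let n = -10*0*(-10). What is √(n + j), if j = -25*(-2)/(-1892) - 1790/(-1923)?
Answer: √2992996986870/1819158 ≈ 0.95100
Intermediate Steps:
j = 1645265/1819158 (j = 50*(-1/1892) - 1790*(-1/1923) = -25/946 + 1790/1923 = 1645265/1819158 ≈ 0.90441)
n = 0 (n = 0*(-10) = 0)
√(n + j) = √(0 + 1645265/1819158) = √(1645265/1819158) = √2992996986870/1819158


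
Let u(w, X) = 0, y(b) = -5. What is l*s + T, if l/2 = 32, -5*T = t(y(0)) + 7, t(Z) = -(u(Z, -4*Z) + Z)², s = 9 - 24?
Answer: -4782/5 ≈ -956.40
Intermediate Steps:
s = -15
t(Z) = -Z² (t(Z) = -(0 + Z)² = -Z²)
T = 18/5 (T = -(-1*(-5)² + 7)/5 = -(-1*25 + 7)/5 = -(-25 + 7)/5 = -⅕*(-18) = 18/5 ≈ 3.6000)
l = 64 (l = 2*32 = 64)
l*s + T = 64*(-15) + 18/5 = -960 + 18/5 = -4782/5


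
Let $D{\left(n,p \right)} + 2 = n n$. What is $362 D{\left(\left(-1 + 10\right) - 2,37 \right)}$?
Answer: $17014$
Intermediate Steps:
$D{\left(n,p \right)} = -2 + n^{2}$ ($D{\left(n,p \right)} = -2 + n n = -2 + n^{2}$)
$362 D{\left(\left(-1 + 10\right) - 2,37 \right)} = 362 \left(-2 + \left(\left(-1 + 10\right) - 2\right)^{2}\right) = 362 \left(-2 + \left(9 - 2\right)^{2}\right) = 362 \left(-2 + 7^{2}\right) = 362 \left(-2 + 49\right) = 362 \cdot 47 = 17014$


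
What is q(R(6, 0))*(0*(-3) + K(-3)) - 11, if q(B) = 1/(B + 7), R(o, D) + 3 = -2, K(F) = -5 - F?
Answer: -12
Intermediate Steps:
R(o, D) = -5 (R(o, D) = -3 - 2 = -5)
q(B) = 1/(7 + B)
q(R(6, 0))*(0*(-3) + K(-3)) - 11 = (0*(-3) + (-5 - 1*(-3)))/(7 - 5) - 11 = (0 + (-5 + 3))/2 - 11 = (0 - 2)/2 - 11 = (½)*(-2) - 11 = -1 - 11 = -12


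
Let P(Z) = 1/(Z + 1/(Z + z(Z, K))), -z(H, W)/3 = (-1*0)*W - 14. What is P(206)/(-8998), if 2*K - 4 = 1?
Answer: -124/229849411 ≈ -5.3948e-7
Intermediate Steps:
K = 5/2 (K = 2 + (½)*1 = 2 + ½ = 5/2 ≈ 2.5000)
z(H, W) = 42 (z(H, W) = -3*((-1*0)*W - 14) = -3*(0*W - 14) = -3*(0 - 14) = -3*(-14) = 42)
P(Z) = 1/(Z + 1/(42 + Z)) (P(Z) = 1/(Z + 1/(Z + 42)) = 1/(Z + 1/(42 + Z)))
P(206)/(-8998) = ((42 + 206)/(1 + 206² + 42*206))/(-8998) = (248/(1 + 42436 + 8652))*(-1/8998) = (248/51089)*(-1/8998) = -124/229849411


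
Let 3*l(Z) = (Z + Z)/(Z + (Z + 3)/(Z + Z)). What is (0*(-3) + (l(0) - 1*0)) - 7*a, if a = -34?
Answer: 238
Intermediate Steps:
l(Z) = 2*Z/(3*(Z + (3 + Z)/(2*Z))) (l(Z) = ((Z + Z)/(Z + (Z + 3)/(Z + Z)))/3 = ((2*Z)/(Z + (3 + Z)/((2*Z))))/3 = ((2*Z)/(Z + (3 + Z)*(1/(2*Z))))/3 = ((2*Z)/(Z + (3 + Z)/(2*Z)))/3 = (2*Z/(Z + (3 + Z)/(2*Z)))/3 = 2*Z/(3*(Z + (3 + Z)/(2*Z))))
(0*(-3) + (l(0) - 1*0)) - 7*a = (0*(-3) + ((4/3)*0**2/(3 + 0 + 2*0**2) - 1*0)) - 7*(-34) = (0 + ((4/3)*0/(3 + 0 + 2*0) + 0)) + 238 = (0 + ((4/3)*0/(3 + 0 + 0) + 0)) + 238 = (0 + ((4/3)*0/3 + 0)) + 238 = (0 + ((4/3)*0*(1/3) + 0)) + 238 = (0 + (0 + 0)) + 238 = (0 + 0) + 238 = 0 + 238 = 238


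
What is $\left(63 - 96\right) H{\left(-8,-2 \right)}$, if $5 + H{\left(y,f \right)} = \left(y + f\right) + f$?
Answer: $561$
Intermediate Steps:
$H{\left(y,f \right)} = -5 + y + 2 f$ ($H{\left(y,f \right)} = -5 + \left(\left(y + f\right) + f\right) = -5 + \left(\left(f + y\right) + f\right) = -5 + \left(y + 2 f\right) = -5 + y + 2 f$)
$\left(63 - 96\right) H{\left(-8,-2 \right)} = \left(63 - 96\right) \left(-5 - 8 + 2 \left(-2\right)\right) = - 33 \left(-5 - 8 - 4\right) = \left(-33\right) \left(-17\right) = 561$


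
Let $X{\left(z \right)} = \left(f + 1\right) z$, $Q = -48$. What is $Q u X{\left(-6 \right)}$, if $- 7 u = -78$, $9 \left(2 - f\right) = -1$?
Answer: $9984$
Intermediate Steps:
$f = \frac{19}{9}$ ($f = 2 - - \frac{1}{9} = 2 + \frac{1}{9} = \frac{19}{9} \approx 2.1111$)
$u = \frac{78}{7}$ ($u = \left(- \frac{1}{7}\right) \left(-78\right) = \frac{78}{7} \approx 11.143$)
$X{\left(z \right)} = \frac{28 z}{9}$ ($X{\left(z \right)} = \left(\frac{19}{9} + 1\right) z = \frac{28 z}{9}$)
$Q u X{\left(-6 \right)} = \left(-48\right) \frac{78}{7} \cdot \frac{28}{9} \left(-6\right) = \left(- \frac{3744}{7}\right) \left(- \frac{56}{3}\right) = 9984$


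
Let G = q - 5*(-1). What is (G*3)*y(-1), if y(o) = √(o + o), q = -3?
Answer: 6*I*√2 ≈ 8.4853*I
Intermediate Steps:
y(o) = √2*√o (y(o) = √(2*o) = √2*√o)
G = 2 (G = -3 - 5*(-1) = -3 + 5 = 2)
(G*3)*y(-1) = (2*3)*(√2*√(-1)) = 6*(√2*I) = 6*(I*√2) = 6*I*√2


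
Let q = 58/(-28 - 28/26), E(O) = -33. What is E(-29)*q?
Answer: 4147/63 ≈ 65.825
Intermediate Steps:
q = -377/189 (q = 58/(-28 - 28/26) = 58/(-28 - 1*14/13) = 58/(-28 - 14/13) = 58/(-378/13) = 58*(-13/378) = -377/189 ≈ -1.9947)
E(-29)*q = -33*(-377/189) = 4147/63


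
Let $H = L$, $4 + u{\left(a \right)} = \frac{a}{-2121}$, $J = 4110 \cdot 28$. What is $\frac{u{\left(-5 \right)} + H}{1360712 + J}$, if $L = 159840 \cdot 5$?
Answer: $\frac{1695094721}{3130154832} \approx 0.54154$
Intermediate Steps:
$J = 115080$
$u{\left(a \right)} = -4 - \frac{a}{2121}$ ($u{\left(a \right)} = -4 + \frac{a}{-2121} = -4 + a \left(- \frac{1}{2121}\right) = -4 - \frac{a}{2121}$)
$L = 799200$
$H = 799200$
$\frac{u{\left(-5 \right)} + H}{1360712 + J} = \frac{\left(-4 - - \frac{5}{2121}\right) + 799200}{1360712 + 115080} = \frac{\left(-4 + \frac{5}{2121}\right) + 799200}{1475792} = \left(- \frac{8479}{2121} + 799200\right) \frac{1}{1475792} = \frac{1695094721}{2121} \cdot \frac{1}{1475792} = \frac{1695094721}{3130154832}$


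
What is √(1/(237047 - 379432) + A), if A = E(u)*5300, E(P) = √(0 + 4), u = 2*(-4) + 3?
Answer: √214898975042615/142385 ≈ 102.96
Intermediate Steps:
u = -5 (u = -8 + 3 = -5)
E(P) = 2 (E(P) = √4 = 2)
A = 10600 (A = 2*5300 = 10600)
√(1/(237047 - 379432) + A) = √(1/(237047 - 379432) + 10600) = √(1/(-142385) + 10600) = √(-1/142385 + 10600) = √(1509280999/142385) = √214898975042615/142385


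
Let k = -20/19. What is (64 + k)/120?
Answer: 299/570 ≈ 0.52456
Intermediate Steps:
k = -20/19 (k = -20*1/19 = -20/19 ≈ -1.0526)
(64 + k)/120 = (64 - 20/19)/120 = (1196/19)*(1/120) = 299/570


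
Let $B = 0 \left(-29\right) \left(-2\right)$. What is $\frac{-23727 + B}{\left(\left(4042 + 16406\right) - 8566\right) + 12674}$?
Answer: $- \frac{23727}{24556} \approx -0.96624$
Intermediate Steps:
$B = 0$ ($B = 0 \left(-2\right) = 0$)
$\frac{-23727 + B}{\left(\left(4042 + 16406\right) - 8566\right) + 12674} = \frac{-23727 + 0}{\left(\left(4042 + 16406\right) - 8566\right) + 12674} = - \frac{23727}{\left(20448 - 8566\right) + 12674} = - \frac{23727}{11882 + 12674} = - \frac{23727}{24556}$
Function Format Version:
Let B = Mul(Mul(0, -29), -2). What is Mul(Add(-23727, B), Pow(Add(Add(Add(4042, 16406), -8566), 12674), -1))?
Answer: Rational(-23727, 24556) ≈ -0.96624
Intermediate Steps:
B = 0 (B = Mul(0, -2) = 0)
Mul(Add(-23727, B), Pow(Add(Add(Add(4042, 16406), -8566), 12674), -1)) = Mul(Add(-23727, 0), Pow(Add(Add(Add(4042, 16406), -8566), 12674), -1)) = Mul(-23727, Pow(Add(Add(20448, -8566), 12674), -1)) = Mul(-23727, Pow(Add(11882, 12674), -1)) = Mul(-23727, Pow(24556, -1)) = Mul(-23727, Rational(1, 24556)) = Rational(-23727, 24556)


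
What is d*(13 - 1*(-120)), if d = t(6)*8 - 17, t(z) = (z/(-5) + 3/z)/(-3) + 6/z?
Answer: -14231/15 ≈ -948.73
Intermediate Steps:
t(z) = 5/z + z/15 (t(z) = (z*(-⅕) + 3/z)*(-⅓) + 6/z = (-z/5 + 3/z)*(-⅓) + 6/z = (3/z - z/5)*(-⅓) + 6/z = (-1/z + z/15) + 6/z = 5/z + z/15)
d = -107/15 (d = (5/6 + (1/15)*6)*8 - 17 = (5*(⅙) + ⅖)*8 - 17 = (⅚ + ⅖)*8 - 17 = (37/30)*8 - 17 = 148/15 - 17 = -107/15 ≈ -7.1333)
d*(13 - 1*(-120)) = -107*(13 - 1*(-120))/15 = -107*(13 + 120)/15 = -107/15*133 = -14231/15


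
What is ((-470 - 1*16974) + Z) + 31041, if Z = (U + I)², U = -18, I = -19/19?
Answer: 13958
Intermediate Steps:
I = -1 (I = -19*1/19 = -1)
Z = 361 (Z = (-18 - 1)² = (-19)² = 361)
((-470 - 1*16974) + Z) + 31041 = ((-470 - 1*16974) + 361) + 31041 = ((-470 - 16974) + 361) + 31041 = (-17444 + 361) + 31041 = -17083 + 31041 = 13958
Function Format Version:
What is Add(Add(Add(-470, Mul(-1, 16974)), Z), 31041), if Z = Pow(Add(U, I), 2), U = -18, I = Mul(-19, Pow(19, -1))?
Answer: 13958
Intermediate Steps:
I = -1 (I = Mul(-19, Rational(1, 19)) = -1)
Z = 361 (Z = Pow(Add(-18, -1), 2) = Pow(-19, 2) = 361)
Add(Add(Add(-470, Mul(-1, 16974)), Z), 31041) = Add(Add(Add(-470, Mul(-1, 16974)), 361), 31041) = Add(Add(Add(-470, -16974), 361), 31041) = Add(Add(-17444, 361), 31041) = Add(-17083, 31041) = 13958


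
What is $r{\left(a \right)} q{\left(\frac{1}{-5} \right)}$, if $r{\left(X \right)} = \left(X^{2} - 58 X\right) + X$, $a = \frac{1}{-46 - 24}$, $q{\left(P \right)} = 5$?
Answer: $\frac{3991}{980} \approx 4.0724$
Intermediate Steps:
$a = - \frac{1}{70}$ ($a = \frac{1}{-70} = - \frac{1}{70} \approx -0.014286$)
$r{\left(X \right)} = X^{2} - 57 X$
$r{\left(a \right)} q{\left(\frac{1}{-5} \right)} = - \frac{-57 - \frac{1}{70}}{70} \cdot 5 = \left(- \frac{1}{70}\right) \left(- \frac{3991}{70}\right) 5 = \frac{3991}{4900} \cdot 5 = \frac{3991}{980}$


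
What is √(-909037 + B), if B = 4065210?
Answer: √3156173 ≈ 1776.6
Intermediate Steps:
√(-909037 + B) = √(-909037 + 4065210) = √3156173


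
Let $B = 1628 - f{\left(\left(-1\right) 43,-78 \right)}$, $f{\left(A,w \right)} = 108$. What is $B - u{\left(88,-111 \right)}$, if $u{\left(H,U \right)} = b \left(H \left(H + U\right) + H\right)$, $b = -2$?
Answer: $-2352$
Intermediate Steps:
$B = 1520$ ($B = 1628 - 108 = 1520$)
$u{\left(H,U \right)} = - 2 H - 2 H \left(H + U\right)$ ($u{\left(H,U \right)} = - 2 \left(H \left(H + U\right) + H\right) = - 2 \left(H + H \left(H + U\right)\right) = - 2 H - 2 H \left(H + U\right)$)
$B - u{\left(88,-111 \right)} = 1520 - \left(-2\right) 88 \left(1 + 88 - 111\right) = 1520 - \left(-2\right) 88 \left(-22\right) = 1520 - 3872 = -2352$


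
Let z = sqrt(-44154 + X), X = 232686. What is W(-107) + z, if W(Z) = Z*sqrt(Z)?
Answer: 6*sqrt(5237) - 107*I*sqrt(107) ≈ 434.2 - 1106.8*I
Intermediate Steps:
z = 6*sqrt(5237) (z = sqrt(-44154 + 232686) = sqrt(188532) = 6*sqrt(5237) ≈ 434.20)
W(Z) = Z**(3/2)
W(-107) + z = (-107)**(3/2) + 6*sqrt(5237) = -107*I*sqrt(107) + 6*sqrt(5237) = 6*sqrt(5237) - 107*I*sqrt(107)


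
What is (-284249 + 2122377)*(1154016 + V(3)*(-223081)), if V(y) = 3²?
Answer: -1569233769264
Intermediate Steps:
V(y) = 9
(-284249 + 2122377)*(1154016 + V(3)*(-223081)) = (-284249 + 2122377)*(1154016 + 9*(-223081)) = 1838128*(1154016 - 2007729) = 1838128*(-853713) = -1569233769264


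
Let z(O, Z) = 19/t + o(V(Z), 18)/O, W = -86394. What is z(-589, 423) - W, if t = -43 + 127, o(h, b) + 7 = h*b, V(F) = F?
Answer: 4273801747/49476 ≈ 86381.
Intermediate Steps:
o(h, b) = -7 + b*h (o(h, b) = -7 + h*b = -7 + b*h)
t = 84
z(O, Z) = 19/84 + (-7 + 18*Z)/O
z(-589, 423) - W = (1/84)*(-588 + 19*(-589) + 1512*423)/(-589) - 1*(-86394) = (1/84)*(-1/589)*(-588 - 11191 + 639576) + 86394 = (1/84)*(-1/589)*627797 + 86394 = -627797/49476 + 86394 = 4273801747/49476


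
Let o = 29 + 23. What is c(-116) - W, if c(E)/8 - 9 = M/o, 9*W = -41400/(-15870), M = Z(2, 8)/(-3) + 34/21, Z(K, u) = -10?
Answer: 11668/161 ≈ 72.472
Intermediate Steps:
o = 52
M = 104/21 (M = -10/(-3) + 34/21 = -10*(-⅓) + 34*(1/21) = 10/3 + 34/21 = 104/21 ≈ 4.9524)
W = 20/69 (W = (-41400/(-15870))/9 = (-41400*(-1/15870))/9 = (⅑)*(60/23) = 20/69 ≈ 0.28986)
c(E) = 1528/21 (c(E) = 72 + 8*((104/21)/52) = 72 + 8*((104/21)*(1/52)) = 72 + 8*(2/21) = 72 + 16/21 = 1528/21)
c(-116) - W = 1528/21 - 1*20/69 = 1528/21 - 20/69 = 11668/161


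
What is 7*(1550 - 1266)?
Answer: 1988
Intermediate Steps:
7*(1550 - 1266) = 7*284 = 1988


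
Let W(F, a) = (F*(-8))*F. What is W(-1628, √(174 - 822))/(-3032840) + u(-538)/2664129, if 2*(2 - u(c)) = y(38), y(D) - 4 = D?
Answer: 7060957672541/1009984624545 ≈ 6.9911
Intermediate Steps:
y(D) = 4 + D
u(c) = -19 (u(c) = 2 - (4 + 38)/2 = 2 - ½*42 = 2 - 21 = -19)
W(F, a) = -8*F² (W(F, a) = (-8*F)*F = -8*F²)
W(-1628, √(174 - 822))/(-3032840) + u(-538)/2664129 = -8*(-1628)²/(-3032840) - 19/2664129 = -8*2650384*(-1/3032840) - 19*1/2664129 = -21203072*(-1/3032840) - 19/2664129 = 2650384/379105 - 19/2664129 = 7060957672541/1009984624545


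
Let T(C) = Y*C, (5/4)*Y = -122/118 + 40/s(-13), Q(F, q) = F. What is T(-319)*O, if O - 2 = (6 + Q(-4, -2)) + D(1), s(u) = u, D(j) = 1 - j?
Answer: 16092912/3835 ≈ 4196.3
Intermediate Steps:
Y = -12612/3835 (Y = 4*(-122/118 + 40/(-13))/5 = 4*(-122*1/118 + 40*(-1/13))/5 = 4*(-61/59 - 40/13)/5 = (⅘)*(-3153/767) = -12612/3835 ≈ -3.2887)
T(C) = -12612*C/3835
O = 4 (O = 2 + ((6 - 4) + (1 - 1*1)) = 2 + (2 + (1 - 1)) = 2 + (2 + 0) = 2 + 2 = 4)
T(-319)*O = -12612/3835*(-319)*4 = (4023228/3835)*4 = 16092912/3835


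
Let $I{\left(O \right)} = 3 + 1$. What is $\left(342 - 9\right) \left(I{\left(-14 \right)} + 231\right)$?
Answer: $78255$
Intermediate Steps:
$I{\left(O \right)} = 4$
$\left(342 - 9\right) \left(I{\left(-14 \right)} + 231\right) = \left(342 - 9\right) \left(4 + 231\right) = 333 \cdot 235 = 78255$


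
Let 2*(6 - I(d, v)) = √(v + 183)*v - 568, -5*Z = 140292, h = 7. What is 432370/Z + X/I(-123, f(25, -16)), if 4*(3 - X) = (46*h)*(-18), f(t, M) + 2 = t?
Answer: -63841069165/7976512098 + 33396*√206/113713 ≈ -3.7884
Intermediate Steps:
Z = -140292/5 (Z = -⅕*140292 = -140292/5 ≈ -28058.)
f(t, M) = -2 + t
X = 1452 (X = 3 - 46*7*(-18)/4 = 3 - 161*(-18)/2 = 3 - ¼*(-5796) = 3 + 1449 = 1452)
I(d, v) = 290 - v*√(183 + v)/2 (I(d, v) = 6 - (√(v + 183)*v - 568)/2 = 6 - (√(183 + v)*v - 568)/2 = 6 - (v*√(183 + v) - 568)/2 = 6 - (-568 + v*√(183 + v))/2 = 6 + (284 - v*√(183 + v)/2) = 290 - v*√(183 + v)/2)
432370/Z + X/I(-123, f(25, -16)) = 432370/(-140292/5) + 1452/(290 - (-2 + 25)*√(183 + (-2 + 25))/2) = 432370*(-5/140292) + 1452/(290 - ½*23*√(183 + 23)) = -1080925/70146 + 1452/(290 - ½*23*√206) = -1080925/70146 + 1452/(290 - 23*√206/2)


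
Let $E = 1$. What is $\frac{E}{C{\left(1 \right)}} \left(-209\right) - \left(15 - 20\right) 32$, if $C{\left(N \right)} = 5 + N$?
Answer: $\frac{751}{6} \approx 125.17$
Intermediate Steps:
$\frac{E}{C{\left(1 \right)}} \left(-209\right) - \left(15 - 20\right) 32 = 1 \frac{1}{5 + 1} \left(-209\right) - \left(15 - 20\right) 32 = 1 \cdot \frac{1}{6} \left(-209\right) - \left(-5\right) 32 = 1 \cdot \frac{1}{6} \left(-209\right) - -160 = \frac{1}{6} \left(-209\right) + 160 = - \frac{209}{6} + 160 = \frac{751}{6}$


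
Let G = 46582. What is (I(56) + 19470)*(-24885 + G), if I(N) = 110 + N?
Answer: 426042292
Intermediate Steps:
(I(56) + 19470)*(-24885 + G) = ((110 + 56) + 19470)*(-24885 + 46582) = (166 + 19470)*21697 = 19636*21697 = 426042292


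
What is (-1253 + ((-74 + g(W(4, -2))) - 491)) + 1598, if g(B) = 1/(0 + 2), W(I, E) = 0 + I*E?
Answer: -439/2 ≈ -219.50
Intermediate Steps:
W(I, E) = E*I (W(I, E) = 0 + E*I = E*I)
g(B) = ½ (g(B) = 1/2 = ½)
(-1253 + ((-74 + g(W(4, -2))) - 491)) + 1598 = (-1253 + ((-74 + ½) - 491)) + 1598 = (-1253 + (-147/2 - 491)) + 1598 = (-1253 - 1129/2) + 1598 = -3635/2 + 1598 = -439/2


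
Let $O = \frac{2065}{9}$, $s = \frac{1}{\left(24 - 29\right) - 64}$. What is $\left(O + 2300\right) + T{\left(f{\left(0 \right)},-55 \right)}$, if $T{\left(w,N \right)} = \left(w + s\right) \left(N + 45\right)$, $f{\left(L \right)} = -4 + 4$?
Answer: $\frac{523625}{207} \approx 2529.6$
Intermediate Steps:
$s = - \frac{1}{69}$ ($s = \frac{1}{\left(24 - 29\right) - 64} = \frac{1}{-5 - 64} = \frac{1}{-69} = - \frac{1}{69} \approx -0.014493$)
$f{\left(L \right)} = 0$
$O = \frac{2065}{9}$ ($O = 2065 \cdot \frac{1}{9} = \frac{2065}{9} \approx 229.44$)
$T{\left(w,N \right)} = \left(45 + N\right) \left(- \frac{1}{69} + w\right)$ ($T{\left(w,N \right)} = \left(w - \frac{1}{69}\right) \left(N + 45\right) = \left(- \frac{1}{69} + w\right) \left(45 + N\right) = \left(45 + N\right) \left(- \frac{1}{69} + w\right)$)
$\left(O + 2300\right) + T{\left(f{\left(0 \right)},-55 \right)} = \left(\frac{2065}{9} + 2300\right) - - \frac{10}{69} = \frac{22765}{9} + \left(- \frac{15}{23} + 0 + \frac{55}{69} + 0\right) = \frac{22765}{9} + \frac{10}{69} = \frac{523625}{207}$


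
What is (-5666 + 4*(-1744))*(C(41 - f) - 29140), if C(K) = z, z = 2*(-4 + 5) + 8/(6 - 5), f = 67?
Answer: 368261460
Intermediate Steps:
z = 10 (z = 2*1 + 8/1 = 2 + 1*8 = 2 + 8 = 10)
C(K) = 10
(-5666 + 4*(-1744))*(C(41 - f) - 29140) = (-5666 + 4*(-1744))*(10 - 29140) = (-5666 - 6976)*(-29130) = -12642*(-29130) = 368261460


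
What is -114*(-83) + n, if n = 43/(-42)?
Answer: 397361/42 ≈ 9461.0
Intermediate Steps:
n = -43/42 (n = 43*(-1/42) = -43/42 ≈ -1.0238)
-114*(-83) + n = -114*(-83) - 43/42 = 9462 - 43/42 = 397361/42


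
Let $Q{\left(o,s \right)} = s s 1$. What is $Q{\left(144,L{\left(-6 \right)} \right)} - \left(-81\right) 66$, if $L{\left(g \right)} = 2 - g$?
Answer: $5410$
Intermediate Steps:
$Q{\left(o,s \right)} = s^{2}$ ($Q{\left(o,s \right)} = s^{2} \cdot 1 = s^{2}$)
$Q{\left(144,L{\left(-6 \right)} \right)} - \left(-81\right) 66 = \left(2 - -6\right)^{2} - \left(-81\right) 66 = \left(2 + 6\right)^{2} - -5346 = 8^{2} + 5346 = 64 + 5346 = 5410$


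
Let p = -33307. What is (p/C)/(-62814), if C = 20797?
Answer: 1753/68754882 ≈ 2.5496e-5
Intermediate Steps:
(p/C)/(-62814) = -33307/20797/(-62814) = -33307*1/20797*(-1/62814) = -33307/20797*(-1/62814) = 1753/68754882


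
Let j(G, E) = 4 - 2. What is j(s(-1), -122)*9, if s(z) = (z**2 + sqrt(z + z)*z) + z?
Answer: 18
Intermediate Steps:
s(z) = z + z**2 + sqrt(2)*z**(3/2) (s(z) = (z**2 + sqrt(2*z)*z) + z = (z**2 + (sqrt(2)*sqrt(z))*z) + z = (z**2 + sqrt(2)*z**(3/2)) + z = z + z**2 + sqrt(2)*z**(3/2))
j(G, E) = 2
j(s(-1), -122)*9 = 2*9 = 18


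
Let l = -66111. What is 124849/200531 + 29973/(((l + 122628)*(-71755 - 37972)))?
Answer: 258079226429876/414527045632043 ≈ 0.62259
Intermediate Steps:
124849/200531 + 29973/(((l + 122628)*(-71755 - 37972))) = 124849/200531 + 29973/(((-66111 + 122628)*(-71755 - 37972))) = 124849*(1/200531) + 29973/((56517*(-109727))) = 124849/200531 + 29973/(-6201440859) = 124849/200531 + 29973*(-1/6201440859) = 124849/200531 - 9991/2067146953 = 258079226429876/414527045632043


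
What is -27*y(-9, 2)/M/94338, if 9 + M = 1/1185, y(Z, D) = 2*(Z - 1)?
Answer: -5925/9315004 ≈ -0.00063607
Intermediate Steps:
y(Z, D) = -2 + 2*Z (y(Z, D) = 2*(-1 + Z) = -2 + 2*Z)
M = -10664/1185 (M = -9 + 1/1185 = -10664/1185 ≈ -8.9992)
-27*y(-9, 2)/M/94338 = -27*(-2 + 2*(-9))/(-10664/1185)/94338 = -27*(-2 - 18)*(-1185)/10664*(1/94338) = -(-540)*(-1185)/10664*(1/94338) = -27*5925/2666*(1/94338) = -159975/2666*1/94338 = -5925/9315004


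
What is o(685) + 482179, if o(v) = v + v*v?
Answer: 952089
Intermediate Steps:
o(v) = v + v²
o(685) + 482179 = 685*(1 + 685) + 482179 = 685*686 + 482179 = 469910 + 482179 = 952089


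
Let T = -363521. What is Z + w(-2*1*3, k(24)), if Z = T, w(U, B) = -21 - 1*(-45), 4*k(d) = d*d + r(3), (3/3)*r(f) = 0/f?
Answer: -363497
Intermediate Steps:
r(f) = 0 (r(f) = 0/f = 0)
k(d) = d²/4 (k(d) = (d*d + 0)/4 = (d² + 0)/4 = d²/4)
w(U, B) = 24 (w(U, B) = -21 + 45 = 24)
Z = -363521
Z + w(-2*1*3, k(24)) = -363521 + 24 = -363497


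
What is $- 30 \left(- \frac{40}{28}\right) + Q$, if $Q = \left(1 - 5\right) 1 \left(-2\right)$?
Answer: $\frac{356}{7} \approx 50.857$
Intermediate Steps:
$Q = 8$ ($Q = \left(-4\right) 1 \left(-2\right) = \left(-4\right) \left(-2\right) = 8$)
$- 30 \left(- \frac{40}{28}\right) + Q = - 30 \left(- \frac{40}{28}\right) + 8 = - 30 \left(\left(-40\right) \frac{1}{28}\right) + 8 = \left(-30\right) \left(- \frac{10}{7}\right) + 8 = \frac{300}{7} + 8 = \frac{356}{7}$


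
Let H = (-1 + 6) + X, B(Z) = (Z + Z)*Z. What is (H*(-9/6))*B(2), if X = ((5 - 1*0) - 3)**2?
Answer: -108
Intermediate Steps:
B(Z) = 2*Z**2 (B(Z) = (2*Z)*Z = 2*Z**2)
X = 4 (X = ((5 + 0) - 3)**2 = (5 - 3)**2 = 2**2 = 4)
H = 9 (H = (-1 + 6) + 4 = 5 + 4 = 9)
(H*(-9/6))*B(2) = (9*(-9/6))*(2*2**2) = (9*(-9*1/6))*(2*4) = (9*(-3/2))*8 = -27/2*8 = -108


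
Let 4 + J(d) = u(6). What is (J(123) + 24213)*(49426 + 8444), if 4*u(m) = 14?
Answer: 1401177375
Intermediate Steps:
u(m) = 7/2 (u(m) = (¼)*14 = 7/2)
J(d) = -½ (J(d) = -4 + 7/2 = -½)
(J(123) + 24213)*(49426 + 8444) = (-½ + 24213)*(49426 + 8444) = (48425/2)*57870 = 1401177375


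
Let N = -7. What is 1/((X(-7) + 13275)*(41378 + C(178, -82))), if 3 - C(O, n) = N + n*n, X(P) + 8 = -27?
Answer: 1/458951360 ≈ 2.1789e-9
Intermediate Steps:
X(P) = -35 (X(P) = -8 - 27 = -35)
C(O, n) = 10 - n² (C(O, n) = 3 - (-7 + n*n) = 3 - (-7 + n²) = 3 + (7 - n²) = 10 - n²)
1/((X(-7) + 13275)*(41378 + C(178, -82))) = 1/((-35 + 13275)*(41378 + (10 - 1*(-82)²))) = 1/(13240*(41378 + (10 - 1*6724))) = 1/(13240*(41378 + (10 - 6724))) = 1/(13240*(41378 - 6714)) = 1/(13240*34664) = 1/458951360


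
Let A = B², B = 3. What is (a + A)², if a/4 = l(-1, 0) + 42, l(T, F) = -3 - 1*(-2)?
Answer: 29929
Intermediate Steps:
A = 9 (A = 3² = 9)
l(T, F) = -1 (l(T, F) = -3 + 2 = -1)
a = 164 (a = 4*(-1 + 42) = 4*41 = 164)
(a + A)² = (164 + 9)² = 173² = 29929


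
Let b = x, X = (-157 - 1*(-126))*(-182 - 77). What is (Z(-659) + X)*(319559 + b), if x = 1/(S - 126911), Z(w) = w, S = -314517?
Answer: 519814539574935/220714 ≈ 2.3552e+9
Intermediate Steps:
X = 8029 (X = (-157 + 126)*(-259) = -31*(-259) = 8029)
x = -1/441428 (x = 1/(-314517 - 126911) = 1/(-441428) = -1/441428 ≈ -2.2654e-6)
b = -1/441428 ≈ -2.2654e-6
(Z(-659) + X)*(319559 + b) = (-659 + 8029)*(319559 - 1/441428) = 7370*(141062290251/441428) = 519814539574935/220714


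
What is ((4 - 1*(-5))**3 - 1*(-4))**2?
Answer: 537289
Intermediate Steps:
((4 - 1*(-5))**3 - 1*(-4))**2 = ((4 + 5)**3 + 4)**2 = (9**3 + 4)**2 = (729 + 4)**2 = 733**2 = 537289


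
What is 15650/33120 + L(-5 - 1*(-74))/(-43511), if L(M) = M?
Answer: 67866187/144108432 ≈ 0.47094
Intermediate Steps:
15650/33120 + L(-5 - 1*(-74))/(-43511) = 15650/33120 + (-5 - 1*(-74))/(-43511) = 15650*(1/33120) + (-5 + 74)*(-1/43511) = 1565/3312 + 69*(-1/43511) = 1565/3312 - 69/43511 = 67866187/144108432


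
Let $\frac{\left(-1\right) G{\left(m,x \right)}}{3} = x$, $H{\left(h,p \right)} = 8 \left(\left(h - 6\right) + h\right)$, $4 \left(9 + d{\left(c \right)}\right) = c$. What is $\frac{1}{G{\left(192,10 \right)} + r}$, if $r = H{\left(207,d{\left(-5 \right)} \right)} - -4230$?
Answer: $\frac{1}{7464} \approx 0.00013398$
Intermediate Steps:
$d{\left(c \right)} = -9 + \frac{c}{4}$
$H{\left(h,p \right)} = -48 + 16 h$ ($H{\left(h,p \right)} = 8 \left(\left(h - 6\right) + h\right) = 8 \left(\left(-6 + h\right) + h\right) = 8 \left(-6 + 2 h\right) = -48 + 16 h$)
$G{\left(m,x \right)} = - 3 x$
$r = 7494$ ($r = \left(-48 + 16 \cdot 207\right) - -4230 = \left(-48 + 3312\right) + 4230 = 3264 + 4230 = 7494$)
$\frac{1}{G{\left(192,10 \right)} + r} = \frac{1}{\left(-3\right) 10 + 7494} = \frac{1}{-30 + 7494} = \frac{1}{7464}$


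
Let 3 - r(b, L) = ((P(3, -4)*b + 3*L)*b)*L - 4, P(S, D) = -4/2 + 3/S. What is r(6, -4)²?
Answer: 180625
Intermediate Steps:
P(S, D) = -2 + 3/S (P(S, D) = -4*½ + 3/S = -2 + 3/S)
r(b, L) = 7 - L*b*(-b + 3*L) (r(b, L) = 3 - ((((-2 + 3/3)*b + 3*L)*b)*L - 4) = 3 - ((((-2 + 3*(⅓))*b + 3*L)*b)*L - 4) = 3 - ((((-2 + 1)*b + 3*L)*b)*L - 4) = 3 - (((-b + 3*L)*b)*L - 4) = 3 - ((b*(-b + 3*L))*L - 4) = 3 - (L*b*(-b + 3*L) - 4) = 3 - (-4 + L*b*(-b + 3*L)) = 3 + (4 - L*b*(-b + 3*L)) = 7 - L*b*(-b + 3*L))
r(6, -4)² = (7 - 4*6² - 3*6*(-4)²)² = (7 - 4*36 - 3*6*16)² = (7 - 144 - 288)² = (-425)² = 180625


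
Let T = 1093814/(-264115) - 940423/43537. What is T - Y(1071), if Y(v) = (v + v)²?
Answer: -3103444728011799/676398515 ≈ -4.5882e+6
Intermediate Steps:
Y(v) = 4*v² (Y(v) = (2*v)² = 4*v²)
T = -17411835339/676398515 (T = 1093814*(-1/264115) - 940423*1/43537 = -1093814/264115 - 55319/2561 = -17411835339/676398515 ≈ -25.742)
T - Y(1071) = -17411835339/676398515 - 4*1071² = -17411835339/676398515 - 4*1147041 = -17411835339/676398515 - 1*4588164 = -17411835339/676398515 - 4588164 = -3103444728011799/676398515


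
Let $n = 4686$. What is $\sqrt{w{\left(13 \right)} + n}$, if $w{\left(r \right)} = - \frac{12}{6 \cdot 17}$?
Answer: $\frac{2 \sqrt{338555}}{17} \approx 68.453$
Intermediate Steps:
$w{\left(r \right)} = - \frac{2}{17}$ ($w{\left(r \right)} = - \frac{12}{102} = \left(-12\right) \frac{1}{102} = - \frac{2}{17}$)
$\sqrt{w{\left(13 \right)} + n} = \sqrt{- \frac{2}{17} + 4686} = \sqrt{\frac{79660}{17}} = \frac{2 \sqrt{338555}}{17}$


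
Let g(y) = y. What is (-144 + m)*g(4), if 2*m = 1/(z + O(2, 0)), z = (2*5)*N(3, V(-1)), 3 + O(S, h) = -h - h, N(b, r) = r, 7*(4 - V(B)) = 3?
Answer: -131890/229 ≈ -575.94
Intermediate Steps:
V(B) = 25/7 (V(B) = 4 - ⅐*3 = 4 - 3/7 = 25/7)
O(S, h) = -3 - 2*h (O(S, h) = -3 + (-h - h) = -3 - 2*h)
z = 250/7 (z = (2*5)*(25/7) = 10*(25/7) = 250/7 ≈ 35.714)
m = 7/458 (m = 1/(2*(250/7 + (-3 - 2*0))) = 1/(2*(250/7 + (-3 + 0))) = 1/(2*(250/7 - 3)) = 1/(2*(229/7)) = (½)*(7/229) = 7/458 ≈ 0.015284)
(-144 + m)*g(4) = (-144 + 7/458)*4 = -65945/458*4 = -131890/229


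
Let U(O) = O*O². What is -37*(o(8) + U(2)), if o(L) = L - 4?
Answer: -444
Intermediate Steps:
o(L) = -4 + L
U(O) = O³
-37*(o(8) + U(2)) = -37*((-4 + 8) + 2³) = -37*(4 + 8) = -37*12 = -444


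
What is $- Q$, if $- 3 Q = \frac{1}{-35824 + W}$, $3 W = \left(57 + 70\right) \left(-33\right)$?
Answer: $- \frac{1}{111663} \approx -8.9555 \cdot 10^{-6}$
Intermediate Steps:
$W = -1397$ ($W = \frac{\left(57 + 70\right) \left(-33\right)}{3} = \frac{127 \left(-33\right)}{3} = \frac{1}{3} \left(-4191\right) = -1397$)
$Q = \frac{1}{111663}$ ($Q = - \frac{1}{3 \left(-35824 - 1397\right)} = - \frac{1}{3 \left(-37221\right)} = \left(- \frac{1}{3}\right) \left(- \frac{1}{37221}\right) = \frac{1}{111663} \approx 8.9555 \cdot 10^{-6}$)
$- Q = \left(-1\right) \frac{1}{111663} = - \frac{1}{111663}$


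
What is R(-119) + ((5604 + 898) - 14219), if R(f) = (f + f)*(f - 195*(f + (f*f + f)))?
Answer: 646187035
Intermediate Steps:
R(f) = 2*f*(-389*f - 195*f**2) (R(f) = (2*f)*(f - 195*(f + (f**2 + f))) = (2*f)*(f - 195*(f + (f + f**2))) = (2*f)*(f - 195*(f**2 + 2*f)) = (2*f)*(f + (-390*f - 195*f**2)) = (2*f)*(-389*f - 195*f**2) = 2*f*(-389*f - 195*f**2))
R(-119) + ((5604 + 898) - 14219) = (-119)**2*(-778 - 390*(-119)) + ((5604 + 898) - 14219) = 14161*(-778 + 46410) + (6502 - 14219) = 14161*45632 - 7717 = 646194752 - 7717 = 646187035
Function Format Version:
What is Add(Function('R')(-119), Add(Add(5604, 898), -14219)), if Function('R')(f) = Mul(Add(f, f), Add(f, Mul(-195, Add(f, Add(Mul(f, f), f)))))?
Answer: 646187035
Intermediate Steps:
Function('R')(f) = Mul(2, f, Add(Mul(-389, f), Mul(-195, Pow(f, 2)))) (Function('R')(f) = Mul(Mul(2, f), Add(f, Mul(-195, Add(f, Add(Pow(f, 2), f))))) = Mul(Mul(2, f), Add(f, Mul(-195, Add(f, Add(f, Pow(f, 2)))))) = Mul(Mul(2, f), Add(f, Mul(-195, Add(Pow(f, 2), Mul(2, f))))) = Mul(Mul(2, f), Add(f, Add(Mul(-390, f), Mul(-195, Pow(f, 2))))) = Mul(Mul(2, f), Add(Mul(-389, f), Mul(-195, Pow(f, 2)))) = Mul(2, f, Add(Mul(-389, f), Mul(-195, Pow(f, 2)))))
Add(Function('R')(-119), Add(Add(5604, 898), -14219)) = Add(Mul(Pow(-119, 2), Add(-778, Mul(-390, -119))), Add(Add(5604, 898), -14219)) = Add(Mul(14161, Add(-778, 46410)), Add(6502, -14219)) = Add(Mul(14161, 45632), -7717) = Add(646194752, -7717) = 646187035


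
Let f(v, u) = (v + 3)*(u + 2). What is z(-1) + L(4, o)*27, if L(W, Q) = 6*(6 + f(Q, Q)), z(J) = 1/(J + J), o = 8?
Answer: 37583/2 ≈ 18792.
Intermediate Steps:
f(v, u) = (2 + u)*(3 + v) (f(v, u) = (3 + v)*(2 + u) = (2 + u)*(3 + v))
z(J) = 1/(2*J)
L(W, Q) = 72 + 6*Q² + 30*Q (L(W, Q) = 6*(6 + (6 + 2*Q + 3*Q + Q*Q)) = 6*(6 + (6 + 2*Q + 3*Q + Q²)) = 6*(6 + (6 + Q² + 5*Q)) = 6*(12 + Q² + 5*Q) = 72 + 6*Q² + 30*Q)
z(-1) + L(4, o)*27 = (½)/(-1) + (72 + 6*8² + 30*8)*27 = (½)*(-1) + (72 + 6*64 + 240)*27 = -½ + (72 + 384 + 240)*27 = -½ + 696*27 = -½ + 18792 = 37583/2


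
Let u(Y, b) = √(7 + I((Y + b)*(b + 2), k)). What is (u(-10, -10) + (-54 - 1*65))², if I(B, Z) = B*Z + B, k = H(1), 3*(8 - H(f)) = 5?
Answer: (357 - √10623)²/9 ≈ 7164.6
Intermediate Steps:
H(f) = 19/3 (H(f) = 8 - ⅓*5 = 8 - 5/3 = 19/3)
k = 19/3 ≈ 6.3333
I(B, Z) = B + B*Z
u(Y, b) = √(7 + 22*(2 + b)*(Y + b)/3) (u(Y, b) = √(7 + ((Y + b)*(b + 2))*(1 + 19/3)) = √(7 + ((Y + b)*(2 + b))*(22/3)) = √(7 + ((2 + b)*(Y + b))*(22/3)) = √(7 + 22*(2 + b)*(Y + b)/3))
(u(-10, -10) + (-54 - 1*65))² = (√(63 + 66*(-10)² + 132*(-10) + 132*(-10) + 66*(-10)*(-10))/3 + (-54 - 1*65))² = (√(63 + 66*100 - 1320 - 1320 + 6600)/3 + (-54 - 65))² = (√(63 + 6600 - 1320 - 1320 + 6600)/3 - 119)² = (√10623/3 - 119)² = (-119 + √10623/3)²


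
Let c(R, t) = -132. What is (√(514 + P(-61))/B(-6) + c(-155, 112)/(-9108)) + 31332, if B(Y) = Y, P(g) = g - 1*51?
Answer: 2161909/69 - √402/6 ≈ 31329.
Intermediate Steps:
P(g) = -51 + g (P(g) = g - 51 = -51 + g)
(√(514 + P(-61))/B(-6) + c(-155, 112)/(-9108)) + 31332 = (√(514 + (-51 - 61))/(-6) - 132/(-9108)) + 31332 = (√(514 - 112)*(-⅙) - 132*(-1/9108)) + 31332 = (√402*(-⅙) + 1/69) + 31332 = (-√402/6 + 1/69) + 31332 = (1/69 - √402/6) + 31332 = 2161909/69 - √402/6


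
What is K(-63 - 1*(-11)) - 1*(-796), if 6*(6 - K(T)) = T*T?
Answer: 1054/3 ≈ 351.33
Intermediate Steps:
K(T) = 6 - T²/6 (K(T) = 6 - T*T/6 = 6 - T²/6)
K(-63 - 1*(-11)) - 1*(-796) = (6 - (-63 - 1*(-11))²/6) - 1*(-796) = (6 - (-63 + 11)²/6) + 796 = (6 - ⅙*(-52)²) + 796 = (6 - ⅙*2704) + 796 = (6 - 1352/3) + 796 = -1334/3 + 796 = 1054/3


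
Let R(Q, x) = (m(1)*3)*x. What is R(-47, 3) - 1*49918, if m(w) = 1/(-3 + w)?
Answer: -99845/2 ≈ -49923.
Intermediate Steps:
R(Q, x) = -3*x/2 (R(Q, x) = (3/(-3 + 1))*x = (3/(-2))*x = (-1/2*3)*x = -3*x/2)
R(-47, 3) - 1*49918 = -3/2*3 - 1*49918 = -9/2 - 49918 = -99845/2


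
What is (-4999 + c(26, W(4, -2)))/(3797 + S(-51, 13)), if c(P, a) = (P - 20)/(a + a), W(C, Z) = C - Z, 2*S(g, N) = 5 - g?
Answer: -9997/7650 ≈ -1.3068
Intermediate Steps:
S(g, N) = 5/2 - g/2 (S(g, N) = (5 - g)/2 = 5/2 - g/2)
c(P, a) = (-20 + P)/(2*a) (c(P, a) = (-20 + P)/((2*a)) = (-20 + P)*(1/(2*a)) = (-20 + P)/(2*a))
(-4999 + c(26, W(4, -2)))/(3797 + S(-51, 13)) = (-4999 + (-20 + 26)/(2*(4 - 1*(-2))))/(3797 + (5/2 - 1/2*(-51))) = (-4999 + (1/2)*6/(4 + 2))/(3797 + (5/2 + 51/2)) = (-4999 + (1/2)*6/6)/(3797 + 28) = (-4999 + (1/2)*(1/6)*6)/3825 = (-4999 + 1/2)*(1/3825) = -9997/2*1/3825 = -9997/7650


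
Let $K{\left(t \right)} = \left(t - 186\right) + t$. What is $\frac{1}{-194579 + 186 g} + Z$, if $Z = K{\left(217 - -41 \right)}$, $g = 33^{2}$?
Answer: $\frac{2631751}{7975} \approx 330.0$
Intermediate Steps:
$g = 1089$
$K{\left(t \right)} = -186 + 2 t$ ($K{\left(t \right)} = \left(-186 + t\right) + t = -186 + 2 t$)
$Z = 330$ ($Z = -186 + 2 \left(217 - -41\right) = -186 + 2 \left(217 + 41\right) = -186 + 2 \cdot 258 = -186 + 516 = 330$)
$\frac{1}{-194579 + 186 g} + Z = \frac{1}{-194579 + 186 \cdot 1089} + 330 = \frac{1}{-194579 + 202554} + 330 = \frac{1}{7975} + 330 = \frac{2631751}{7975}$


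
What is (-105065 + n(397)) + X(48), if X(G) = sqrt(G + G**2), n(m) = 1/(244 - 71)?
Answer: -18176244/173 + 28*sqrt(3) ≈ -1.0502e+5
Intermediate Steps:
n(m) = 1/173
(-105065 + n(397)) + X(48) = (-105065 + 1/173) + sqrt(48*(1 + 48)) = -18176244/173 + sqrt(48*49) = -18176244/173 + sqrt(2352) = -18176244/173 + 28*sqrt(3)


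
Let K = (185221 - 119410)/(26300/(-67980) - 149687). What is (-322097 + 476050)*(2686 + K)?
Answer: 210358198533945107/508787428 ≈ 4.1345e+8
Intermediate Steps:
K = -223691589/508787428 (K = 65811/(26300*(-1/67980) - 149687) = 65811/(-1315/3399 - 149687) = 65811/(-508787428/3399) = 65811*(-3399/508787428) = -223691589/508787428 ≈ -0.43966)
(-322097 + 476050)*(2686 + K) = (-322097 + 476050)*(2686 - 223691589/508787428) = 153953*(1366379340019/508787428) = 210358198533945107/508787428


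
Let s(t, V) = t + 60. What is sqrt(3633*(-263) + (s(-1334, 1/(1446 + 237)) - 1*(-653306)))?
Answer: I*sqrt(303447) ≈ 550.86*I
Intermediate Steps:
s(t, V) = 60 + t
sqrt(3633*(-263) + (s(-1334, 1/(1446 + 237)) - 1*(-653306))) = sqrt(3633*(-263) + ((60 - 1334) - 1*(-653306))) = sqrt(-955479 + (-1274 + 653306)) = sqrt(-955479 + 652032) = sqrt(-303447) = I*sqrt(303447)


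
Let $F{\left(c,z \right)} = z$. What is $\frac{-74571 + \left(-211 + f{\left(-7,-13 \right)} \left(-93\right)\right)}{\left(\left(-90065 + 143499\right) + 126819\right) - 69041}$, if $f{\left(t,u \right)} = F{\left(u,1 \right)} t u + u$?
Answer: $- \frac{20509}{27803} \approx -0.73765$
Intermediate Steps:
$f{\left(t,u \right)} = u + t u$ ($f{\left(t,u \right)} = 1 t u + u = t u + u = u + t u$)
$\frac{-74571 + \left(-211 + f{\left(-7,-13 \right)} \left(-93\right)\right)}{\left(\left(-90065 + 143499\right) + 126819\right) - 69041} = \frac{-74571 + \left(-211 + - 13 \left(1 - 7\right) \left(-93\right)\right)}{\left(\left(-90065 + 143499\right) + 126819\right) - 69041} = \frac{-74571 + \left(-211 + \left(-13\right) \left(-6\right) \left(-93\right)\right)}{\left(53434 + 126819\right) - 69041} = \frac{-74571 + \left(-211 + 78 \left(-93\right)\right)}{180253 - 69041} = \frac{-74571 - 7465}{111212} = \left(-74571 - 7465\right) \frac{1}{111212} = \left(-82036\right) \frac{1}{111212} = - \frac{20509}{27803}$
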